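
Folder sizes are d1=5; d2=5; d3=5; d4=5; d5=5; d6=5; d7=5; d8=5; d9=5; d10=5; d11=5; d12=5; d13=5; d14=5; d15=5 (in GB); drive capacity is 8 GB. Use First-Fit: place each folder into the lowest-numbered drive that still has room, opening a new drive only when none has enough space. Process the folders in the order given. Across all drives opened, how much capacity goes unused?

45

drive 1: place d1 (5 GB), 3 GB left
drive 2: place d2 (5 GB), 3 GB left
drive 3: place d3 (5 GB), 3 GB left
drive 4: place d4 (5 GB), 3 GB left
drive 5: place d5 (5 GB), 3 GB left
drive 6: place d6 (5 GB), 3 GB left
drive 7: place d7 (5 GB), 3 GB left
drive 8: place d8 (5 GB), 3 GB left
drive 9: place d9 (5 GB), 3 GB left
drive 10: place d10 (5 GB), 3 GB left
drive 11: place d11 (5 GB), 3 GB left
drive 12: place d12 (5 GB), 3 GB left
drive 13: place d13 (5 GB), 3 GB left
drive 14: place d14 (5 GB), 3 GB left
drive 15: place d15 (5 GB), 3 GB left
15 drives × 8 GB = 120 GB; used 75 GB; unused 45 GB.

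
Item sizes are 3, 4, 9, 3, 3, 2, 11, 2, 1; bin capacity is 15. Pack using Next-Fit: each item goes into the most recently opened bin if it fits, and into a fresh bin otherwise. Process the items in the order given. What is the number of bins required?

4

Put 3 in bin 1; 12 remain.
Put 4 in bin 1; 8 remain.
Put 9 in bin 2; 6 remain.
Put 3 in bin 2; 3 remain.
Put 3 in bin 2; 0 remain.
Put 2 in bin 3; 13 remain.
Put 11 in bin 3; 2 remain.
Put 2 in bin 3; 0 remain.
Put 1 in bin 4; 14 remain.
Final bins: [3,4] [9,3,3] [2,11,2] [1].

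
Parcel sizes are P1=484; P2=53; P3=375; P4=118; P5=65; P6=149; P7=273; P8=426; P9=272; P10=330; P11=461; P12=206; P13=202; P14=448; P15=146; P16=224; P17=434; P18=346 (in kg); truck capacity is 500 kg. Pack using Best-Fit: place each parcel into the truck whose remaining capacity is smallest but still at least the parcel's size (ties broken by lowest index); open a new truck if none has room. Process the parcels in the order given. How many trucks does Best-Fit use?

11 trucks

Put P1 (484 kg) in truck 1; 16 kg remain.
Put P2 (53 kg) in truck 2; 447 kg remain.
Put P3 (375 kg) in truck 2; 72 kg remain.
Put P4 (118 kg) in truck 3; 382 kg remain.
Put P5 (65 kg) in truck 2; 7 kg remain.
Put P6 (149 kg) in truck 3; 233 kg remain.
Put P7 (273 kg) in truck 4; 227 kg remain.
Put P8 (426 kg) in truck 5; 74 kg remain.
Put P9 (272 kg) in truck 6; 228 kg remain.
Put P10 (330 kg) in truck 7; 170 kg remain.
Put P11 (461 kg) in truck 8; 39 kg remain.
Put P12 (206 kg) in truck 4; 21 kg remain.
Put P13 (202 kg) in truck 6; 26 kg remain.
Put P14 (448 kg) in truck 9; 52 kg remain.
Put P15 (146 kg) in truck 7; 24 kg remain.
Put P16 (224 kg) in truck 3; 9 kg remain.
Put P17 (434 kg) in truck 10; 66 kg remain.
Put P18 (346 kg) in truck 11; 154 kg remain.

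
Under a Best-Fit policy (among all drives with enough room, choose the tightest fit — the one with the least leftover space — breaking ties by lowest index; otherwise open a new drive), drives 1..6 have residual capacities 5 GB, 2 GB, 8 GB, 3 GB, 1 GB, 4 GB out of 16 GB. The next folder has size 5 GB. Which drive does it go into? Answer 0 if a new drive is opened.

1

Drives with room: drive 1 (5 GB), drive 3 (8 GB).
Tightest fit is drive 1 with 5 GB free.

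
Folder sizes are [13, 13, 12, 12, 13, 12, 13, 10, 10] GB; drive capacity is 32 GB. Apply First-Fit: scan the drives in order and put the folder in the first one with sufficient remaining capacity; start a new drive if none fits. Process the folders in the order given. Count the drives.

5

13 GB → drive 1 (remaining 19 GB)
13 GB → drive 1 (remaining 6 GB)
12 GB → drive 2 (remaining 20 GB)
12 GB → drive 2 (remaining 8 GB)
13 GB → drive 3 (remaining 19 GB)
12 GB → drive 3 (remaining 7 GB)
13 GB → drive 4 (remaining 19 GB)
10 GB → drive 4 (remaining 9 GB)
10 GB → drive 5 (remaining 22 GB)
Final drives: [13,13] [12,12] [13,12] [13,10] [10].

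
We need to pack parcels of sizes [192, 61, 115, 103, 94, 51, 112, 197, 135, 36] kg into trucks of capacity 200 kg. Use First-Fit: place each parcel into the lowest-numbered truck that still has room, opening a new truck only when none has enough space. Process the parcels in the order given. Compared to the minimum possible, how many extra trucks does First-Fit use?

First-Fit: [192] [61,115] [103,94] [51,112,36] [197] [135] → 6 trucks.
Total size 1096 kg; any packing needs at least ⌈1096/200⌉ = 6 trucks.
So 6 is already optimal.

0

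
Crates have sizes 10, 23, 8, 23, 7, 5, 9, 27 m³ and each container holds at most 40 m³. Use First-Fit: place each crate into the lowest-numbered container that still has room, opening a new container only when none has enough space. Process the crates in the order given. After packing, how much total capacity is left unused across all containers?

8

Put 10 m³ in container 1; 30 m³ remain.
Put 23 m³ in container 1; 7 m³ remain.
Put 8 m³ in container 2; 32 m³ remain.
Put 23 m³ in container 2; 9 m³ remain.
Put 7 m³ in container 1; 0 m³ remain.
Put 5 m³ in container 2; 4 m³ remain.
Put 9 m³ in container 3; 31 m³ remain.
Put 27 m³ in container 3; 4 m³ remain.
3 containers × 40 m³ = 120 m³; used 112 m³; unused 8 m³.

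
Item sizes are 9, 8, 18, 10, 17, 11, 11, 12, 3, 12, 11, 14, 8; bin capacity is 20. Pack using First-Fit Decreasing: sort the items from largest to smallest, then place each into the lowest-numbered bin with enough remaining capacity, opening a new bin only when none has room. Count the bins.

Sorted descending: 18, 17, 14, 12, 12, 11, 11, 11, 10, 9, 8, 8, 3.
bin 1: place 18, 2 left
bin 2: place 17, 3 left
bin 3: place 14, 6 left
bin 4: place 12, 8 left
bin 5: place 12, 8 left
bin 6: place 11, 9 left
bin 7: place 11, 9 left
bin 8: place 11, 9 left
bin 9: place 10, 10 left
bin 6: place 9, 0 left
bin 4: place 8, 0 left
bin 5: place 8, 0 left
bin 2: place 3, 0 left

9 bins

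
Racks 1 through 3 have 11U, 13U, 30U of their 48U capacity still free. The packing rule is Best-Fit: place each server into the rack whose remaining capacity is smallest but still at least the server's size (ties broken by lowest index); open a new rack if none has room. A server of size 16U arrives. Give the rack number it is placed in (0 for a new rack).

3

Racks with room: rack 3 (30U).
Tightest fit is rack 3 with 30U free.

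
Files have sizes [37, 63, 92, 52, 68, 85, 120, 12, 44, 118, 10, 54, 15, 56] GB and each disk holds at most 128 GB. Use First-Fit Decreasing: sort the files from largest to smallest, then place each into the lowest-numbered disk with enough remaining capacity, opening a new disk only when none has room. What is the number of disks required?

7

Sorted descending: 120, 118, 92, 85, 68, 63, 56, 54, 52, 44, 37, 15, 12, 10.
disk 1: place 120 GB, 8 GB left
disk 2: place 118 GB, 10 GB left
disk 3: place 92 GB, 36 GB left
disk 4: place 85 GB, 43 GB left
disk 5: place 68 GB, 60 GB left
disk 6: place 63 GB, 65 GB left
disk 5: place 56 GB, 4 GB left
disk 6: place 54 GB, 11 GB left
disk 7: place 52 GB, 76 GB left
disk 7: place 44 GB, 32 GB left
disk 4: place 37 GB, 6 GB left
disk 3: place 15 GB, 21 GB left
disk 3: place 12 GB, 9 GB left
disk 2: place 10 GB, 0 GB left
Final disks: [120] [118,10] [92,15,12] [85,37] [68,56] [63,54] [52,44].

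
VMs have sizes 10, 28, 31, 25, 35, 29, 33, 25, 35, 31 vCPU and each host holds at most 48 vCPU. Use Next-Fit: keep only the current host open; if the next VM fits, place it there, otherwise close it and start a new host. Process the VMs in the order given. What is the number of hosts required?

9

Put 10 vCPU in host 1; 38 vCPU remain.
Put 28 vCPU in host 1; 10 vCPU remain.
Put 31 vCPU in host 2; 17 vCPU remain.
Put 25 vCPU in host 3; 23 vCPU remain.
Put 35 vCPU in host 4; 13 vCPU remain.
Put 29 vCPU in host 5; 19 vCPU remain.
Put 33 vCPU in host 6; 15 vCPU remain.
Put 25 vCPU in host 7; 23 vCPU remain.
Put 35 vCPU in host 8; 13 vCPU remain.
Put 31 vCPU in host 9; 17 vCPU remain.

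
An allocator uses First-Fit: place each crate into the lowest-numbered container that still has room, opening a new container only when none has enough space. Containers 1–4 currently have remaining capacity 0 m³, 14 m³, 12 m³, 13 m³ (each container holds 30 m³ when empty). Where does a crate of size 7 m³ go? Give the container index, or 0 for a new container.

Containers with room: container 2 (14 m³), container 3 (12 m³), container 4 (13 m³).
The first with room is container 2.

2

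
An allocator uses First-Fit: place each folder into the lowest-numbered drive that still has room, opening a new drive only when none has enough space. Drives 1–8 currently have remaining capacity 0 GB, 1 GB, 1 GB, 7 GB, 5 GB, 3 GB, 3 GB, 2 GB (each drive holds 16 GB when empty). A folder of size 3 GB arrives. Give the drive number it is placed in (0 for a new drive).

4

Drives with room: drive 4 (7 GB), drive 5 (5 GB), drive 6 (3 GB), drive 7 (3 GB).
The first with room is drive 4.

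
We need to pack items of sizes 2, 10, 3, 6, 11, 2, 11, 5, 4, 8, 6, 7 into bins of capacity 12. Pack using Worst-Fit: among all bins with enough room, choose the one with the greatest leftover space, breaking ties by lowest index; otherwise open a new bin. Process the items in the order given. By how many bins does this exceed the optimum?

Worst-Fit: [2,10] [3,6,2] [11] [11] [5,4] [8] [6] [7] → 8 bins.
Total size 75; any packing needs at least ⌈75/12⌉ = 7 bins.
An optimal packing achieves that bound: [11] [11] [10,2] [8,4] [7,5] [6,6] [3,2] → 7 bins.
Excess: 8 − 7 = 1.

1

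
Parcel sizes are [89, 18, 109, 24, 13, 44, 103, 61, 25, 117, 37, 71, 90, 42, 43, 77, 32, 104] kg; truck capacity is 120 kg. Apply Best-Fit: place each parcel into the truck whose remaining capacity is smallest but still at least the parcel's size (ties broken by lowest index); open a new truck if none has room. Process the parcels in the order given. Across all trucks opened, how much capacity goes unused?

Put 89 kg in truck 1; 31 kg remain.
Put 18 kg in truck 1; 13 kg remain.
Put 109 kg in truck 2; 11 kg remain.
Put 24 kg in truck 3; 96 kg remain.
Put 13 kg in truck 1; 0 kg remain.
Put 44 kg in truck 3; 52 kg remain.
Put 103 kg in truck 4; 17 kg remain.
Put 61 kg in truck 5; 59 kg remain.
Put 25 kg in truck 3; 27 kg remain.
Put 117 kg in truck 6; 3 kg remain.
Put 37 kg in truck 5; 22 kg remain.
Put 71 kg in truck 7; 49 kg remain.
Put 90 kg in truck 8; 30 kg remain.
Put 42 kg in truck 7; 7 kg remain.
Put 43 kg in truck 9; 77 kg remain.
Put 77 kg in truck 9; 0 kg remain.
Put 32 kg in truck 10; 88 kg remain.
Put 104 kg in truck 11; 16 kg remain.
11 trucks × 120 kg = 1320 kg; used 1099 kg; unused 221 kg.

221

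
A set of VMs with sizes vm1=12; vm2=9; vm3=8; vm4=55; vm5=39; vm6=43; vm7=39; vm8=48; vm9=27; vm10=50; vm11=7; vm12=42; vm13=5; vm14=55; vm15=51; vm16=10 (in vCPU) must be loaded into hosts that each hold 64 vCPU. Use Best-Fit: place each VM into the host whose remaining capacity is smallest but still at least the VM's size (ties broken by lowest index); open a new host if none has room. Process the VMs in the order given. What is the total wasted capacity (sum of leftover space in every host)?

vm1 (12 vCPU) → host 1 (remaining 52 vCPU)
vm2 (9 vCPU) → host 1 (remaining 43 vCPU)
vm3 (8 vCPU) → host 1 (remaining 35 vCPU)
vm4 (55 vCPU) → host 2 (remaining 9 vCPU)
vm5 (39 vCPU) → host 3 (remaining 25 vCPU)
vm6 (43 vCPU) → host 4 (remaining 21 vCPU)
vm7 (39 vCPU) → host 5 (remaining 25 vCPU)
vm8 (48 vCPU) → host 6 (remaining 16 vCPU)
vm9 (27 vCPU) → host 1 (remaining 8 vCPU)
vm10 (50 vCPU) → host 7 (remaining 14 vCPU)
vm11 (7 vCPU) → host 1 (remaining 1 vCPU)
vm12 (42 vCPU) → host 8 (remaining 22 vCPU)
vm13 (5 vCPU) → host 2 (remaining 4 vCPU)
vm14 (55 vCPU) → host 9 (remaining 9 vCPU)
vm15 (51 vCPU) → host 10 (remaining 13 vCPU)
vm16 (10 vCPU) → host 10 (remaining 3 vCPU)
10 hosts × 64 vCPU = 640 vCPU; used 500 vCPU; unused 140 vCPU.

140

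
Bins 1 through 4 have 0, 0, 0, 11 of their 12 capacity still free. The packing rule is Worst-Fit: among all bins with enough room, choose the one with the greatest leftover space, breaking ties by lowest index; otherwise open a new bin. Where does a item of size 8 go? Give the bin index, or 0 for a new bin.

Bins with room: bin 4 (11).
Most room is bin 4 with 11 free.

4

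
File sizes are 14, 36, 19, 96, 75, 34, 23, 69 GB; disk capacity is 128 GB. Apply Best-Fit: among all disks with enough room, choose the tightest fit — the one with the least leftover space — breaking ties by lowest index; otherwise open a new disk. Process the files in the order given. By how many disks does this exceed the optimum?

Best-Fit: [14,36,19] [96,23] [75,34] [69] → 4 disks.
Total size 366 GB; any packing needs at least ⌈366/128⌉ = 3 disks.
An optimal packing achieves that bound: [96,23] [75,36,14] [69,34,19] → 3 disks.
Excess: 4 − 3 = 1.

1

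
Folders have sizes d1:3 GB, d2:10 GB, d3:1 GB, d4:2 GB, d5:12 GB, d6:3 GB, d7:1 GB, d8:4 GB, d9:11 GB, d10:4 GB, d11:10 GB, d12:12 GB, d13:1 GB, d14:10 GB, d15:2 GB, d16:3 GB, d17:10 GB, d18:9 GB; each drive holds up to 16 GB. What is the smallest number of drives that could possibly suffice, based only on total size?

Total size = 3 + 10 + 1 + 2 + 12 + 3 + 1 + 4 + 11 + 4 + 10 + 12 + 1 + 10 + 2 + 3 + 10 + 9 = 108 GB.
⌈108 / 16⌉ = 7.

7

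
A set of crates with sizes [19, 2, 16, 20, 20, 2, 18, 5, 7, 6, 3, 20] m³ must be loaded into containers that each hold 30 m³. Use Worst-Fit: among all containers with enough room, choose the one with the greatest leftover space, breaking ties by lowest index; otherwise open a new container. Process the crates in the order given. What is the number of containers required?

container 1: place 19 m³, 11 m³ left
container 1: place 2 m³, 9 m³ left
container 2: place 16 m³, 14 m³ left
container 3: place 20 m³, 10 m³ left
container 4: place 20 m³, 10 m³ left
container 2: place 2 m³, 12 m³ left
container 5: place 18 m³, 12 m³ left
container 2: place 5 m³, 7 m³ left
container 5: place 7 m³, 5 m³ left
container 3: place 6 m³, 4 m³ left
container 4: place 3 m³, 7 m³ left
container 6: place 20 m³, 10 m³ left

6 containers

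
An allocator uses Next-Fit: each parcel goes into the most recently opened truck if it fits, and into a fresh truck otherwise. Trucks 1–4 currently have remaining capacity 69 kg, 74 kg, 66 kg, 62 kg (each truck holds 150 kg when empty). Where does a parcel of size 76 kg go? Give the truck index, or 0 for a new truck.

Next-Fit only looks at truck 4, which has 62 kg free.
76 kg does not fit, so a new truck is opened.

0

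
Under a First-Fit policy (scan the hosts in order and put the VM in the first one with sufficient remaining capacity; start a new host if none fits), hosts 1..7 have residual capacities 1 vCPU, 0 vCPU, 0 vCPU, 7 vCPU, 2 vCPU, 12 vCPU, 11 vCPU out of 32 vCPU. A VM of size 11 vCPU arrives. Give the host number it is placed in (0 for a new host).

Hosts with room: host 6 (12 vCPU), host 7 (11 vCPU).
The first with room is host 6.

6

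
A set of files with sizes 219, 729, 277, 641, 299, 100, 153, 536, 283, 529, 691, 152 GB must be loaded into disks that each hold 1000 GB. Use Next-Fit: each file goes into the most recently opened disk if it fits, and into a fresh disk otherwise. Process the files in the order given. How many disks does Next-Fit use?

Put 219 GB in disk 1; 781 GB remain.
Put 729 GB in disk 1; 52 GB remain.
Put 277 GB in disk 2; 723 GB remain.
Put 641 GB in disk 2; 82 GB remain.
Put 299 GB in disk 3; 701 GB remain.
Put 100 GB in disk 3; 601 GB remain.
Put 153 GB in disk 3; 448 GB remain.
Put 536 GB in disk 4; 464 GB remain.
Put 283 GB in disk 4; 181 GB remain.
Put 529 GB in disk 5; 471 GB remain.
Put 691 GB in disk 6; 309 GB remain.
Put 152 GB in disk 6; 157 GB remain.
Final disks: [219,729] [277,641] [299,100,153] [536,283] [529] [691,152].

6 disks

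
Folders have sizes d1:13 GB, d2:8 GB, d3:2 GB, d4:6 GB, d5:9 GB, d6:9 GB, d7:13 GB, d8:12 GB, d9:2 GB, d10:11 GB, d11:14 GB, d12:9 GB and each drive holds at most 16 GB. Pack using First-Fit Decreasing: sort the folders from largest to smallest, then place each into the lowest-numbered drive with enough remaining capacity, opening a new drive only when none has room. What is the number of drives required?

9 drives

Sorted descending: 14, 13, 13, 12, 11, 9, 9, 9, 8, 6, 2, 2.
Put 14 GB in drive 1; 2 GB remain.
Put 13 GB in drive 2; 3 GB remain.
Put 13 GB in drive 3; 3 GB remain.
Put 12 GB in drive 4; 4 GB remain.
Put 11 GB in drive 5; 5 GB remain.
Put 9 GB in drive 6; 7 GB remain.
Put 9 GB in drive 7; 7 GB remain.
Put 9 GB in drive 8; 7 GB remain.
Put 8 GB in drive 9; 8 GB remain.
Put 6 GB in drive 6; 1 GB remain.
Put 2 GB in drive 1; 0 GB remain.
Put 2 GB in drive 2; 1 GB remain.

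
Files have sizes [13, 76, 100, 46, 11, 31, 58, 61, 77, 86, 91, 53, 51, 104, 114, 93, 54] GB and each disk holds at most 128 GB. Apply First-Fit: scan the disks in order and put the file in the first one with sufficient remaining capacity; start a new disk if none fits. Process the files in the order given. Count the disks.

disk 1: place 13 GB, 115 GB left
disk 1: place 76 GB, 39 GB left
disk 2: place 100 GB, 28 GB left
disk 3: place 46 GB, 82 GB left
disk 1: place 11 GB, 28 GB left
disk 3: place 31 GB, 51 GB left
disk 4: place 58 GB, 70 GB left
disk 4: place 61 GB, 9 GB left
disk 5: place 77 GB, 51 GB left
disk 6: place 86 GB, 42 GB left
disk 7: place 91 GB, 37 GB left
disk 8: place 53 GB, 75 GB left
disk 3: place 51 GB, 0 GB left
disk 9: place 104 GB, 24 GB left
disk 10: place 114 GB, 14 GB left
disk 11: place 93 GB, 35 GB left
disk 8: place 54 GB, 21 GB left

11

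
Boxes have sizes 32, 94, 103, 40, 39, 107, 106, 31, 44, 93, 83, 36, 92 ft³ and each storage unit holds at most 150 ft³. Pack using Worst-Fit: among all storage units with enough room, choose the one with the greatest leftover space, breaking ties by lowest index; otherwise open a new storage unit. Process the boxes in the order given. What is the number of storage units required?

7

storage unit 1: place 32 ft³, 118 ft³ left
storage unit 1: place 94 ft³, 24 ft³ left
storage unit 2: place 103 ft³, 47 ft³ left
storage unit 2: place 40 ft³, 7 ft³ left
storage unit 3: place 39 ft³, 111 ft³ left
storage unit 3: place 107 ft³, 4 ft³ left
storage unit 4: place 106 ft³, 44 ft³ left
storage unit 4: place 31 ft³, 13 ft³ left
storage unit 5: place 44 ft³, 106 ft³ left
storage unit 5: place 93 ft³, 13 ft³ left
storage unit 6: place 83 ft³, 67 ft³ left
storage unit 6: place 36 ft³, 31 ft³ left
storage unit 7: place 92 ft³, 58 ft³ left
Final storage units: [32,94] [103,40] [39,107] [106,31] [44,93] [83,36] [92].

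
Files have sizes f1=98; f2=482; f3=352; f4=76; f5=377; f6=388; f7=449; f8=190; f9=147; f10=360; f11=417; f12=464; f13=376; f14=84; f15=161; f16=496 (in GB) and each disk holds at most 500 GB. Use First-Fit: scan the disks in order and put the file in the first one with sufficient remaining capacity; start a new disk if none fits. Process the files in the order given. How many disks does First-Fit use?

f1 (98 GB) → disk 1 (remaining 402 GB)
f2 (482 GB) → disk 2 (remaining 18 GB)
f3 (352 GB) → disk 1 (remaining 50 GB)
f4 (76 GB) → disk 3 (remaining 424 GB)
f5 (377 GB) → disk 3 (remaining 47 GB)
f6 (388 GB) → disk 4 (remaining 112 GB)
f7 (449 GB) → disk 5 (remaining 51 GB)
f8 (190 GB) → disk 6 (remaining 310 GB)
f9 (147 GB) → disk 6 (remaining 163 GB)
f10 (360 GB) → disk 7 (remaining 140 GB)
f11 (417 GB) → disk 8 (remaining 83 GB)
f12 (464 GB) → disk 9 (remaining 36 GB)
f13 (376 GB) → disk 10 (remaining 124 GB)
f14 (84 GB) → disk 4 (remaining 28 GB)
f15 (161 GB) → disk 6 (remaining 2 GB)
f16 (496 GB) → disk 11 (remaining 4 GB)
Final disks: [98,352] [482] [76,377] [388,84] [449] [190,147,161] [360] [417] [464] [376] [496].

11 disks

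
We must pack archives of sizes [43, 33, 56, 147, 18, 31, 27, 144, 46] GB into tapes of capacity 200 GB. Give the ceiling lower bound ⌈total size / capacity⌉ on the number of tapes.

3

Total size = 43 + 33 + 56 + 147 + 18 + 31 + 27 + 144 + 46 = 545 GB.
⌈545 / 200⌉ = 3.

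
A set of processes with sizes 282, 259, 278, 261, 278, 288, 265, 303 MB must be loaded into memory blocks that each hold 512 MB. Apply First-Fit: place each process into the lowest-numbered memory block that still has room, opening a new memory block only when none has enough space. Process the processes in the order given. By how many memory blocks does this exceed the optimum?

0

First-Fit: [282] [259] [278] [261] [278] [288] [265] [303] → 8 memory blocks.
8 processes exceed 256 MB (half the capacity), and no two of those can share a memory block, so at least 8 memory blocks are needed.
So 8 is already optimal.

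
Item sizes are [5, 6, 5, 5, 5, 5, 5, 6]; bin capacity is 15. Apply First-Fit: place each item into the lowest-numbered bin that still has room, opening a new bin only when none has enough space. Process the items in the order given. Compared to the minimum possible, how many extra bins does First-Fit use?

First-Fit: [5,6] [5,5,5] [5,5] [6] → 4 bins.
Total size 42; any packing needs at least ⌈42/15⌉ = 3 bins.
An optimal packing achieves that bound: [6,6] [5,5,5] [5,5,5] → 3 bins.
Excess: 4 − 3 = 1.

1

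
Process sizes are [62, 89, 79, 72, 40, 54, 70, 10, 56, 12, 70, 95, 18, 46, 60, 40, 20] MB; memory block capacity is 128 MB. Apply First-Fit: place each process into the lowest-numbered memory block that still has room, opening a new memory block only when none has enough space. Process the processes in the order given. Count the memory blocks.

8 memory blocks

memory block 1: place 62 MB, 66 MB left
memory block 2: place 89 MB, 39 MB left
memory block 3: place 79 MB, 49 MB left
memory block 4: place 72 MB, 56 MB left
memory block 1: place 40 MB, 26 MB left
memory block 4: place 54 MB, 2 MB left
memory block 5: place 70 MB, 58 MB left
memory block 1: place 10 MB, 16 MB left
memory block 5: place 56 MB, 2 MB left
memory block 1: place 12 MB, 4 MB left
memory block 6: place 70 MB, 58 MB left
memory block 7: place 95 MB, 33 MB left
memory block 2: place 18 MB, 21 MB left
memory block 3: place 46 MB, 3 MB left
memory block 8: place 60 MB, 68 MB left
memory block 6: place 40 MB, 18 MB left
memory block 2: place 20 MB, 1 MB left
Final memory blocks: [62,40,10,12] [89,18,20] [79,46] [72,54] [70,56] [70,40] [95] [60].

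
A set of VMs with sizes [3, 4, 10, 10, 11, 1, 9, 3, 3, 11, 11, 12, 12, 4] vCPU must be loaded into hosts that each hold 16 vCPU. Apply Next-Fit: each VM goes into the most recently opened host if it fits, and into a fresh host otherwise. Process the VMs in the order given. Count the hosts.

9 hosts

host 1: place 3 vCPU, 13 vCPU left
host 1: place 4 vCPU, 9 vCPU left
host 2: place 10 vCPU, 6 vCPU left
host 3: place 10 vCPU, 6 vCPU left
host 4: place 11 vCPU, 5 vCPU left
host 4: place 1 vCPU, 4 vCPU left
host 5: place 9 vCPU, 7 vCPU left
host 5: place 3 vCPU, 4 vCPU left
host 5: place 3 vCPU, 1 vCPU left
host 6: place 11 vCPU, 5 vCPU left
host 7: place 11 vCPU, 5 vCPU left
host 8: place 12 vCPU, 4 vCPU left
host 9: place 12 vCPU, 4 vCPU left
host 9: place 4 vCPU, 0 vCPU left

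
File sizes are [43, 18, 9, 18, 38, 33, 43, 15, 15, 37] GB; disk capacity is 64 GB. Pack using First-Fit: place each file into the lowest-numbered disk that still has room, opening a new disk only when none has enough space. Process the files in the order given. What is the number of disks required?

5

43 GB → disk 1 (remaining 21 GB)
18 GB → disk 1 (remaining 3 GB)
9 GB → disk 2 (remaining 55 GB)
18 GB → disk 2 (remaining 37 GB)
38 GB → disk 3 (remaining 26 GB)
33 GB → disk 2 (remaining 4 GB)
43 GB → disk 4 (remaining 21 GB)
15 GB → disk 3 (remaining 11 GB)
15 GB → disk 4 (remaining 6 GB)
37 GB → disk 5 (remaining 27 GB)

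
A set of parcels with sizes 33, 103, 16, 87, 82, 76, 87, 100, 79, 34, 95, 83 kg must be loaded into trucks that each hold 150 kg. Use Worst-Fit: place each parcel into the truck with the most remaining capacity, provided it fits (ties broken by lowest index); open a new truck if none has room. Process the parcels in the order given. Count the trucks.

9

truck 1: place 33 kg, 117 kg left
truck 1: place 103 kg, 14 kg left
truck 2: place 16 kg, 134 kg left
truck 2: place 87 kg, 47 kg left
truck 3: place 82 kg, 68 kg left
truck 4: place 76 kg, 74 kg left
truck 5: place 87 kg, 63 kg left
truck 6: place 100 kg, 50 kg left
truck 7: place 79 kg, 71 kg left
truck 4: place 34 kg, 40 kg left
truck 8: place 95 kg, 55 kg left
truck 9: place 83 kg, 67 kg left
Final trucks: [33,103] [16,87] [82] [76,34] [87] [100] [79] [95] [83].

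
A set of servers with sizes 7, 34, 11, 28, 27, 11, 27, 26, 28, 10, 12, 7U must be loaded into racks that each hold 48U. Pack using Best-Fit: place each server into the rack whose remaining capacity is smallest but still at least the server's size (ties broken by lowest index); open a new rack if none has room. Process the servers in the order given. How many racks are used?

6 racks

Put 7U in rack 1; 41U remain.
Put 34U in rack 1; 7U remain.
Put 11U in rack 2; 37U remain.
Put 28U in rack 2; 9U remain.
Put 27U in rack 3; 21U remain.
Put 11U in rack 3; 10U remain.
Put 27U in rack 4; 21U remain.
Put 26U in rack 5; 22U remain.
Put 28U in rack 6; 20U remain.
Put 10U in rack 3; 0U remain.
Put 12U in rack 6; 8U remain.
Put 7U in rack 1; 0U remain.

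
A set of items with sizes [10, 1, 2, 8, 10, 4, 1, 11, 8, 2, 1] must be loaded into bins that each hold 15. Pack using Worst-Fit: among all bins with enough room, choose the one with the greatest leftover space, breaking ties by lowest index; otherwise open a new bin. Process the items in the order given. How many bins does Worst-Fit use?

bin 1: place 10, 5 left
bin 1: place 1, 4 left
bin 1: place 2, 2 left
bin 2: place 8, 7 left
bin 3: place 10, 5 left
bin 2: place 4, 3 left
bin 3: place 1, 4 left
bin 4: place 11, 4 left
bin 5: place 8, 7 left
bin 5: place 2, 5 left
bin 5: place 1, 4 left

5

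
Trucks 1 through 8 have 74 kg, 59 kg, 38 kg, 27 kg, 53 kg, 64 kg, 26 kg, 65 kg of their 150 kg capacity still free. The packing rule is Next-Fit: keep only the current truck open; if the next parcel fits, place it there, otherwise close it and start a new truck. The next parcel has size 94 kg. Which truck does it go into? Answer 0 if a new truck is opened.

Next-Fit only looks at truck 8, which has 65 kg free.
94 kg does not fit, so a new truck is opened.

0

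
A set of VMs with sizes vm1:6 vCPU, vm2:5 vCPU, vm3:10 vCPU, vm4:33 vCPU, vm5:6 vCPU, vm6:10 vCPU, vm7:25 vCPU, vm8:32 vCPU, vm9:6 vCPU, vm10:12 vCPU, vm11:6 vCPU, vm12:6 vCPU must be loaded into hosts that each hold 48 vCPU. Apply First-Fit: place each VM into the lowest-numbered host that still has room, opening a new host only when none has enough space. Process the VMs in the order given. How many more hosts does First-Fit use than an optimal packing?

First-Fit: [6,5,10,6,10,6] [33,12] [25,6,6] [32] → 4 hosts.
Total size 157 vCPU; any packing needs at least ⌈157/48⌉ = 4 hosts.
So 4 is already optimal.

0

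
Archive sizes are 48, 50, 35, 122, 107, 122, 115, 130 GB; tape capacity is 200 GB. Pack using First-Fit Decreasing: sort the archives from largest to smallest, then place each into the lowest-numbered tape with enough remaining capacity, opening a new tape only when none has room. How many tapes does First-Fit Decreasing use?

5

Sorted descending: 130, 122, 122, 115, 107, 50, 48, 35.
130 GB → tape 1 (remaining 70 GB)
122 GB → tape 2 (remaining 78 GB)
122 GB → tape 3 (remaining 78 GB)
115 GB → tape 4 (remaining 85 GB)
107 GB → tape 5 (remaining 93 GB)
50 GB → tape 1 (remaining 20 GB)
48 GB → tape 2 (remaining 30 GB)
35 GB → tape 3 (remaining 43 GB)
Final tapes: [130,50] [122,48] [122,35] [115] [107].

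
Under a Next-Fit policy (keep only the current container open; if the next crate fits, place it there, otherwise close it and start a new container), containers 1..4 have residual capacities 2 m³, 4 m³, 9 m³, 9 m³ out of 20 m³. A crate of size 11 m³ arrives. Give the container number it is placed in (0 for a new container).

0

Next-Fit only looks at container 4, which has 9 m³ free.
11 m³ does not fit, so a new container is opened.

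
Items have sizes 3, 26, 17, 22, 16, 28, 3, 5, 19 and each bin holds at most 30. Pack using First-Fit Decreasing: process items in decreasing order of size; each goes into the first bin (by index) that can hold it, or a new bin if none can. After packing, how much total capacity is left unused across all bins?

41

Sorted descending: 28, 26, 22, 19, 17, 16, 5, 3, 3.
28 → bin 1 (remaining 2)
26 → bin 2 (remaining 4)
22 → bin 3 (remaining 8)
19 → bin 4 (remaining 11)
17 → bin 5 (remaining 13)
16 → bin 6 (remaining 14)
5 → bin 3 (remaining 3)
3 → bin 2 (remaining 1)
3 → bin 3 (remaining 0)
6 bins × 30 = 180; used 139; unused 41.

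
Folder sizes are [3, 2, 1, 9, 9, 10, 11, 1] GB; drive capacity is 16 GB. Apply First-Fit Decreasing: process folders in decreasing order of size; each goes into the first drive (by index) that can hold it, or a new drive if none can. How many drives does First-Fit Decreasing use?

Sorted descending: 11, 10, 9, 9, 3, 2, 1, 1.
drive 1: place 11 GB, 5 GB left
drive 2: place 10 GB, 6 GB left
drive 3: place 9 GB, 7 GB left
drive 4: place 9 GB, 7 GB left
drive 1: place 3 GB, 2 GB left
drive 1: place 2 GB, 0 GB left
drive 2: place 1 GB, 5 GB left
drive 2: place 1 GB, 4 GB left

4 drives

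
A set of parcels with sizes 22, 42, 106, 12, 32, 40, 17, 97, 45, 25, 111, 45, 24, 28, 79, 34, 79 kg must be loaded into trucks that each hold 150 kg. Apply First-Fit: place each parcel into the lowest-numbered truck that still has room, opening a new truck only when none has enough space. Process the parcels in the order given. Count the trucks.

22 kg → truck 1 (remaining 128 kg)
42 kg → truck 1 (remaining 86 kg)
106 kg → truck 2 (remaining 44 kg)
12 kg → truck 1 (remaining 74 kg)
32 kg → truck 1 (remaining 42 kg)
40 kg → truck 1 (remaining 2 kg)
17 kg → truck 2 (remaining 27 kg)
97 kg → truck 3 (remaining 53 kg)
45 kg → truck 3 (remaining 8 kg)
25 kg → truck 2 (remaining 2 kg)
111 kg → truck 4 (remaining 39 kg)
45 kg → truck 5 (remaining 105 kg)
24 kg → truck 4 (remaining 15 kg)
28 kg → truck 5 (remaining 77 kg)
79 kg → truck 6 (remaining 71 kg)
34 kg → truck 5 (remaining 43 kg)
79 kg → truck 7 (remaining 71 kg)

7 trucks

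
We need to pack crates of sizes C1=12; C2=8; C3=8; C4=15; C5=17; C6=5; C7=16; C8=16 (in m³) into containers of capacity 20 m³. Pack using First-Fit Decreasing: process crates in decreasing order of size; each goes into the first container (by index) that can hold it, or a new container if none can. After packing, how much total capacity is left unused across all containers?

23

Sorted descending: 17, 16, 16, 15, 12, 8, 8, 5.
17 m³ → container 1 (remaining 3 m³)
16 m³ → container 2 (remaining 4 m³)
16 m³ → container 3 (remaining 4 m³)
15 m³ → container 4 (remaining 5 m³)
12 m³ → container 5 (remaining 8 m³)
8 m³ → container 5 (remaining 0 m³)
8 m³ → container 6 (remaining 12 m³)
5 m³ → container 4 (remaining 0 m³)
6 containers × 20 m³ = 120 m³; used 97 m³; unused 23 m³.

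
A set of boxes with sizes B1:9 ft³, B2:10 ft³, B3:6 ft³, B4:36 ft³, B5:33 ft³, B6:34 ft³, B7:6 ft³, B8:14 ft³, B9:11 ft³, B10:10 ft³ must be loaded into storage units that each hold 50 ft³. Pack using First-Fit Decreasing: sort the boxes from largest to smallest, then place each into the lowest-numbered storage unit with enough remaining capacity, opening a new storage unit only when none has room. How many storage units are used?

Sorted descending: 36, 34, 33, 14, 11, 10, 10, 9, 6, 6.
Put 36 ft³ in storage unit 1; 14 ft³ remain.
Put 34 ft³ in storage unit 2; 16 ft³ remain.
Put 33 ft³ in storage unit 3; 17 ft³ remain.
Put 14 ft³ in storage unit 1; 0 ft³ remain.
Put 11 ft³ in storage unit 2; 5 ft³ remain.
Put 10 ft³ in storage unit 3; 7 ft³ remain.
Put 10 ft³ in storage unit 4; 40 ft³ remain.
Put 9 ft³ in storage unit 4; 31 ft³ remain.
Put 6 ft³ in storage unit 3; 1 ft³ remain.
Put 6 ft³ in storage unit 4; 25 ft³ remain.
Final storage units: [36,14] [34,11] [33,10,6] [10,9,6].

4 storage units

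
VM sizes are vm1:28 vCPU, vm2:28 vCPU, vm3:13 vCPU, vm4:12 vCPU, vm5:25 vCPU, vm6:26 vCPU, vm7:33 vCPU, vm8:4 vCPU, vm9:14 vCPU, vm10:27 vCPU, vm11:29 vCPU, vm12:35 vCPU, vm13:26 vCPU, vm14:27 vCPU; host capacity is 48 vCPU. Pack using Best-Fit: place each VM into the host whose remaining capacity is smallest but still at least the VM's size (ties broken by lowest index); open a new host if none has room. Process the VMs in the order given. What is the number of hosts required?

vm1 (28 vCPU) → host 1 (remaining 20 vCPU)
vm2 (28 vCPU) → host 2 (remaining 20 vCPU)
vm3 (13 vCPU) → host 1 (remaining 7 vCPU)
vm4 (12 vCPU) → host 2 (remaining 8 vCPU)
vm5 (25 vCPU) → host 3 (remaining 23 vCPU)
vm6 (26 vCPU) → host 4 (remaining 22 vCPU)
vm7 (33 vCPU) → host 5 (remaining 15 vCPU)
vm8 (4 vCPU) → host 1 (remaining 3 vCPU)
vm9 (14 vCPU) → host 5 (remaining 1 vCPU)
vm10 (27 vCPU) → host 6 (remaining 21 vCPU)
vm11 (29 vCPU) → host 7 (remaining 19 vCPU)
vm12 (35 vCPU) → host 8 (remaining 13 vCPU)
vm13 (26 vCPU) → host 9 (remaining 22 vCPU)
vm14 (27 vCPU) → host 10 (remaining 21 vCPU)
Final hosts: [28,13,4] [28,12] [25] [26] [33,14] [27] [29] [35] [26] [27].

10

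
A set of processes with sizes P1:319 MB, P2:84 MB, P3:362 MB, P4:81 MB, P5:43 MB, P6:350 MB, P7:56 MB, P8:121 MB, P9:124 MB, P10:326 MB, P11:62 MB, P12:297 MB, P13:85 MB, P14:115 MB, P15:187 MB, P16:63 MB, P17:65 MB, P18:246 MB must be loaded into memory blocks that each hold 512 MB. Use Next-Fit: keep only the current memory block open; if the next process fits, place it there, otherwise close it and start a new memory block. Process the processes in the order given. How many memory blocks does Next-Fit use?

8

memory block 1: place P1 (319 MB), 193 MB left
memory block 1: place P2 (84 MB), 109 MB left
memory block 2: place P3 (362 MB), 150 MB left
memory block 2: place P4 (81 MB), 69 MB left
memory block 2: place P5 (43 MB), 26 MB left
memory block 3: place P6 (350 MB), 162 MB left
memory block 3: place P7 (56 MB), 106 MB left
memory block 4: place P8 (121 MB), 391 MB left
memory block 4: place P9 (124 MB), 267 MB left
memory block 5: place P10 (326 MB), 186 MB left
memory block 5: place P11 (62 MB), 124 MB left
memory block 6: place P12 (297 MB), 215 MB left
memory block 6: place P13 (85 MB), 130 MB left
memory block 6: place P14 (115 MB), 15 MB left
memory block 7: place P15 (187 MB), 325 MB left
memory block 7: place P16 (63 MB), 262 MB left
memory block 7: place P17 (65 MB), 197 MB left
memory block 8: place P18 (246 MB), 266 MB left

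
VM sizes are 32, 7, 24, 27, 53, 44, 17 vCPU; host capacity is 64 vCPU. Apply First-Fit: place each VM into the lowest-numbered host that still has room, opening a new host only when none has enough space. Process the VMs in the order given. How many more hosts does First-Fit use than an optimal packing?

0

First-Fit: [32,7,24] [27,17] [53] [44] → 4 hosts.
Total size 204 vCPU; any packing needs at least ⌈204/64⌉ = 4 hosts.
So 4 is already optimal.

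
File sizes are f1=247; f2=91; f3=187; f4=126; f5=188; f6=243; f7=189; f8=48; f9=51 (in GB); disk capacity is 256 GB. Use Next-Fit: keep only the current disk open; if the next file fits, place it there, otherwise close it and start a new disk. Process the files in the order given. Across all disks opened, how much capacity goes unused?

678

disk 1: place f1 (247 GB), 9 GB left
disk 2: place f2 (91 GB), 165 GB left
disk 3: place f3 (187 GB), 69 GB left
disk 4: place f4 (126 GB), 130 GB left
disk 5: place f5 (188 GB), 68 GB left
disk 6: place f6 (243 GB), 13 GB left
disk 7: place f7 (189 GB), 67 GB left
disk 7: place f8 (48 GB), 19 GB left
disk 8: place f9 (51 GB), 205 GB left
8 disks × 256 GB = 2048 GB; used 1370 GB; unused 678 GB.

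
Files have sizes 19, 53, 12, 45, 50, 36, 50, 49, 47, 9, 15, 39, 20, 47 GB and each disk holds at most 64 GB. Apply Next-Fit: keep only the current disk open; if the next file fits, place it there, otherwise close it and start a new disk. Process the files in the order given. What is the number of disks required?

19 GB → disk 1 (remaining 45 GB)
53 GB → disk 2 (remaining 11 GB)
12 GB → disk 3 (remaining 52 GB)
45 GB → disk 3 (remaining 7 GB)
50 GB → disk 4 (remaining 14 GB)
36 GB → disk 5 (remaining 28 GB)
50 GB → disk 6 (remaining 14 GB)
49 GB → disk 7 (remaining 15 GB)
47 GB → disk 8 (remaining 17 GB)
9 GB → disk 8 (remaining 8 GB)
15 GB → disk 9 (remaining 49 GB)
39 GB → disk 9 (remaining 10 GB)
20 GB → disk 10 (remaining 44 GB)
47 GB → disk 11 (remaining 17 GB)

11 disks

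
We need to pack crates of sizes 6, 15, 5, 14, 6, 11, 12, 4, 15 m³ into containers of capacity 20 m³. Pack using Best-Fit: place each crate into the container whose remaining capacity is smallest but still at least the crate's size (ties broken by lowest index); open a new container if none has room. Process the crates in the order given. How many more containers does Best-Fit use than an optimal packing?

Best-Fit: [6,14] [15,5] [6,11] [12,4] [15] → 5 containers.
Total size 88 m³; any packing needs at least ⌈88/20⌉ = 5 containers.
So 5 is already optimal.

0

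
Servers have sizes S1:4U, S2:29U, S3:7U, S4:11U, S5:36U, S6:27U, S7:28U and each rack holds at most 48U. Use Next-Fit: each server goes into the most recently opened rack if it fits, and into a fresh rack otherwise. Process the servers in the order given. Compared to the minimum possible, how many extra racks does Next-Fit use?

0

Next-Fit: [4,29,7] [11,36] [27] [28] → 4 racks.
4 servers exceed 24U (half the capacity), and no two of those can share a rack, so at least 4 racks are needed.
So 4 is already optimal.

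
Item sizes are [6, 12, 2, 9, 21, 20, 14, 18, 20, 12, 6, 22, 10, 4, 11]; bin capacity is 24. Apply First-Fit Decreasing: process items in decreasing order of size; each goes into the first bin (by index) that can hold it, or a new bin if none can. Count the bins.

Sorted descending: 22, 21, 20, 20, 18, 14, 12, 12, 11, 10, 9, 6, 6, 4, 2.
22 → bin 1 (remaining 2)
21 → bin 2 (remaining 3)
20 → bin 3 (remaining 4)
20 → bin 4 (remaining 4)
18 → bin 5 (remaining 6)
14 → bin 6 (remaining 10)
12 → bin 7 (remaining 12)
12 → bin 7 (remaining 0)
11 → bin 8 (remaining 13)
10 → bin 6 (remaining 0)
9 → bin 8 (remaining 4)
6 → bin 5 (remaining 0)
6 → bin 9 (remaining 18)
4 → bin 3 (remaining 0)
2 → bin 1 (remaining 0)
Final bins: [22,2] [21] [20,4] [20] [18,6] [14,10] [12,12] [11,9] [6].

9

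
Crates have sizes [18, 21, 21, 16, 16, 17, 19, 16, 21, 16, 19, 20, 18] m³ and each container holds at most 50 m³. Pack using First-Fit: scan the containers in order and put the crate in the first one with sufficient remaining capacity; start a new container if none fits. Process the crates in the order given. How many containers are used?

6 containers

container 1: place 18 m³, 32 m³ left
container 1: place 21 m³, 11 m³ left
container 2: place 21 m³, 29 m³ left
container 2: place 16 m³, 13 m³ left
container 3: place 16 m³, 34 m³ left
container 3: place 17 m³, 17 m³ left
container 4: place 19 m³, 31 m³ left
container 3: place 16 m³, 1 m³ left
container 4: place 21 m³, 10 m³ left
container 5: place 16 m³, 34 m³ left
container 5: place 19 m³, 15 m³ left
container 6: place 20 m³, 30 m³ left
container 6: place 18 m³, 12 m³ left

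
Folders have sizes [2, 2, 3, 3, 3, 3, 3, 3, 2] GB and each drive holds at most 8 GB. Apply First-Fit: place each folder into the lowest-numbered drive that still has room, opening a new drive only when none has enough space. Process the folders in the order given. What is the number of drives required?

4 drives

drive 1: place 2 GB, 6 GB left
drive 1: place 2 GB, 4 GB left
drive 1: place 3 GB, 1 GB left
drive 2: place 3 GB, 5 GB left
drive 2: place 3 GB, 2 GB left
drive 3: place 3 GB, 5 GB left
drive 3: place 3 GB, 2 GB left
drive 4: place 3 GB, 5 GB left
drive 2: place 2 GB, 0 GB left
Final drives: [2,2,3] [3,3,2] [3,3] [3].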